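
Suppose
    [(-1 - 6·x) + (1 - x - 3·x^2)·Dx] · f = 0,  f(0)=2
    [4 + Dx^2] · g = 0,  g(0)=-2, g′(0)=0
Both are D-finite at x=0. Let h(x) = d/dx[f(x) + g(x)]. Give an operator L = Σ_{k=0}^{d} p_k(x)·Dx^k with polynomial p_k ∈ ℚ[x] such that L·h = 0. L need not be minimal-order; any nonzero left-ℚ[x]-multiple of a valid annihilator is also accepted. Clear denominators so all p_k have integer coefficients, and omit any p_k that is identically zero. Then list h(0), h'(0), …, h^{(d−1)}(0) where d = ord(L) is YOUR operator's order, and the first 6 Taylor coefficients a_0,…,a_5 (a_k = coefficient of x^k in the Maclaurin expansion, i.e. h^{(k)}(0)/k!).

L = (976 + 5056·x + 17104·x^2 + 11760·x^3 + 18720·x^4 + 3888·x^5 + 3888·x^6) + (-92 - 516·x + 372·x^2 + 1232·x^3 + 2280·x^4 + 3240·x^5 + 1512·x^6 + 1296·x^7)·Dx + (244 + 1264·x + 4276·x^2 + 2940·x^3 + 4680·x^4 + 972·x^5 + 972·x^6)·Dx^2 + (-23 - 129·x + 93·x^2 + 308·x^3 + 570·x^4 + 810·x^5 + 378·x^6 + 324·x^7)·Dx^3  (order 3).
h: a_k = 2, 24, 42, 440/3, 400, 17476/15, …
ICs: h(0) = 2, h′(0) = 24, h′′(0) = 84.

f: a_k = 2, 2, 8, 14, 38, 80, …
g: a_k = -2, 0, 4, 0, -4/3, 0, …
L₀ := lclm(L_f,L_g); ord L₀ ≤ 1+2.
h=h₀': d/dx-closure on L₀ ⇒ L.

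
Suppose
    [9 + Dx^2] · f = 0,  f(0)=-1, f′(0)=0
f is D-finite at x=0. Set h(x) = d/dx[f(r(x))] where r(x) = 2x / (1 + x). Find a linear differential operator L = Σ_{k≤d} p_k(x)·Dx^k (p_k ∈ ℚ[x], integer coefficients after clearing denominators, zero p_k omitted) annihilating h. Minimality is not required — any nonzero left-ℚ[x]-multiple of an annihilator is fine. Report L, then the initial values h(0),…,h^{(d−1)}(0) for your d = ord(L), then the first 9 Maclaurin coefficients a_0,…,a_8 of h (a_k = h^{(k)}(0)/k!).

L = (42 + 12·x + 6·x^2) + (6 + 18·x + 18·x^2 + 6·x^3)·Dx + (1 + 4·x + 6·x^2 + 4·x^3 + x^4)·Dx^2  (order 2).
h: a_k = 0, 36, -108, 0, 720, -11556/5, 20412/5, -24912/7, -130896/35, …
ICs: h(0) = 0, h′(0) = 36.

f: a_k = -1, 0, 9/2, 0, -27/8, 0, 81/80, 0, -729/4480, …
Change of var in L_f (x↦r) gives L₀.
Derive L from L₀ (diff closure).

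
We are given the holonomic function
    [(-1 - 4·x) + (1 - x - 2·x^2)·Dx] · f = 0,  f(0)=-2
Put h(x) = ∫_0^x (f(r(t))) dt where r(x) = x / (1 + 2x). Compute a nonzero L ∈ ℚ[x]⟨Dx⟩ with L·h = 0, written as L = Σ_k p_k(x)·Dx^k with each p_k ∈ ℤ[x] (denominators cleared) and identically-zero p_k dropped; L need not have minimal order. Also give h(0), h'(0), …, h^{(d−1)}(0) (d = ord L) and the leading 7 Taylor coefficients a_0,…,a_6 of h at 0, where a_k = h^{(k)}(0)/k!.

L = (-1 - 6·x)·Dx + (1 + 5·x + 6·x^2)·Dx^2  (order 2).
h: a_k = 0, -2, -1, -2/3, 3/2, -18/5, 9, …
ICs: h(0) = 0, h′(0) = -2.

f: a_k = -2, -2, -6, -10, -22, -42, -86, …
Substitute x→r, Dx→(1/r')Dx; clear ⇒ L₀.
h=∫₀ˣh₀: take L = L₀·Dx.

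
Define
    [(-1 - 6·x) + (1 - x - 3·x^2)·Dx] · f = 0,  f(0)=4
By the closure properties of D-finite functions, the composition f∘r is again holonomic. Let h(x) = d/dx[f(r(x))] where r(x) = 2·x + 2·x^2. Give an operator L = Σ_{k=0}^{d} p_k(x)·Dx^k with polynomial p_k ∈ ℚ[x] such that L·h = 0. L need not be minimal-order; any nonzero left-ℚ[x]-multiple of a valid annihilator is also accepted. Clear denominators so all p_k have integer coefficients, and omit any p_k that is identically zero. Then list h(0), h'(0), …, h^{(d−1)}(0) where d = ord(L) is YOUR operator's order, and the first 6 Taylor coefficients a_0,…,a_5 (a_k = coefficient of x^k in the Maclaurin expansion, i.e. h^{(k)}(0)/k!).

f: a_k = 4, 4, 16, 28, 76, 160, …
f∘r: x↦r, Dx↦Dx/r' in L_f ⇒ L₀.
Differentiate: ansatz ord ≤ ord L₀ ⇒ L.
L = (18 + 156·x + 804·x^2 + 2736·x^3 + 4968·x^4 + 4320·x^5 + 1440·x^6) + (-1 - 12·x + 6·x^2 + 268·x^3 + 900·x^4 + 1368·x^5 + 1008·x^6 + 288·x^7)·Dx  (order 1).
h: a_k = 8, 144, 1056, 7808, 53280, 347712, …
ICs: h(0) = 8.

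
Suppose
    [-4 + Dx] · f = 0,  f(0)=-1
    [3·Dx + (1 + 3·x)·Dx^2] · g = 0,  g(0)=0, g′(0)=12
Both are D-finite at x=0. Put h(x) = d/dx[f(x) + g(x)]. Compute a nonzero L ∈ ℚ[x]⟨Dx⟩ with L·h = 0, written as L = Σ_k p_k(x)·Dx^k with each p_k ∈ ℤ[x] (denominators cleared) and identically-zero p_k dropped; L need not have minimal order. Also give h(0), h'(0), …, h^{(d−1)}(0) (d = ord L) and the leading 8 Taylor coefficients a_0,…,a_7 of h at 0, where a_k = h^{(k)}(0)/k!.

f: a_k = -1, -4, -8, -32/3, -32/3, -128/15, -256/45, -1024/315, …
g: a_k = 0, 12, -18, 36, -81, 972/5, -486, 8748/7, …
h₀=f+g: left-lcm gives L₀, ord ≤ 3.
Derive L from L₀ (diff closure).
L = (-120 - 144·x) + (2 - 96·x - 144·x^2)·Dx + (7 + 33·x + 36·x^2)·Dx^2  (order 2).
h: a_k = 8, -52, 76, -1100/3, 2788/3, -44252/15, 392636/45, -8270956/315, …
ICs: h(0) = 8, h′(0) = -52.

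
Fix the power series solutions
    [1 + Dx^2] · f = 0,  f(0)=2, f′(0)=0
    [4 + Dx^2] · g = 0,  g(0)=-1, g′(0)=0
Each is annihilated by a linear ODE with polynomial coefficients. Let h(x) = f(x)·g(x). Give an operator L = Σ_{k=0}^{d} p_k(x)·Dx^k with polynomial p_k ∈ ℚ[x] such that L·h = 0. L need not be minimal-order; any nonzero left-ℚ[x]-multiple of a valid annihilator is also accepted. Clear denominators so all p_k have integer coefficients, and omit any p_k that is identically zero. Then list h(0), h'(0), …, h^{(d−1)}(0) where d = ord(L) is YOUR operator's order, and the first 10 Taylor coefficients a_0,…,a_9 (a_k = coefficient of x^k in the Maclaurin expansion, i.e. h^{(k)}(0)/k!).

f: a_k = 2, 0, -1, 0, 1/12, 0, -1/360, 0, 1/20160, 0, …
g: a_k = -1, 0, 2, 0, -2/3, 0, 4/45, 0, -2/315, 0, …
Product ⇒ symmetric product L₀, ord ≤ 4.
L = 9 + 10·Dx^2 + Dx^4  (order 4).
h: a_k = -2, 0, 5, 0, -41/12, 0, 73/72, 0, -3281/20160, 0, …
ICs: h(0) = -2, h′(0) = 0, h′′(0) = 10, h′′′(0) = 0.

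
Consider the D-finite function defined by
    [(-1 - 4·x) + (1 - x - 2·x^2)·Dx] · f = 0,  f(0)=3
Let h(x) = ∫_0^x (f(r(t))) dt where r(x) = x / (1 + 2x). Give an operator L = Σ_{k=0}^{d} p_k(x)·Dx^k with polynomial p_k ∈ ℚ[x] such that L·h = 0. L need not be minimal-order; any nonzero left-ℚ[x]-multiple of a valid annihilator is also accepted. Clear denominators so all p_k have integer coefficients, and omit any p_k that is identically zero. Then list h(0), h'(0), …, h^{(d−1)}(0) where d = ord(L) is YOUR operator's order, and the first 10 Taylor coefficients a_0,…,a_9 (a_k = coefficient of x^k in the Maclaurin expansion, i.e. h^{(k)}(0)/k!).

L = (-1 - 6·x)·Dx + (1 + 5·x + 6·x^2)·Dx^2  (order 2).
h: a_k = 0, 3, 3/2, 1, -9/4, 27/5, -27/2, 243/7, -729/8, 243, …
ICs: h(0) = 0, h′(0) = 3.

f: a_k = 3, 3, 9, 15, 33, 63, 129, 255, 513, 1023, …
L₀ from L_f via x↦r, Dx↦r'^{-1}Dx.
Integrate: L := L₀·Dx.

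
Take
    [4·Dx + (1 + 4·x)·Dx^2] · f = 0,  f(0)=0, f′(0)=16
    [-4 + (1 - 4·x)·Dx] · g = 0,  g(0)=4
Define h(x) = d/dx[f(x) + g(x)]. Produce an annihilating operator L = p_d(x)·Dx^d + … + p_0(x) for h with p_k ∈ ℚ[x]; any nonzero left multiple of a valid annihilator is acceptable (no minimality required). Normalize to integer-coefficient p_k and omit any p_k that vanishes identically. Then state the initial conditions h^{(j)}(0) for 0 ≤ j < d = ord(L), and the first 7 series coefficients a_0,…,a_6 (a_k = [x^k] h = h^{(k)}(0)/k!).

L = (-160 - 128·x) + (-16 - 256·x - 256·x^2)·Dx + (3 + 4·x - 48·x^2 - 64·x^3)·Dx^2  (order 2).
h: a_k = 32, 64, 1024, 3072, 24576, 81920, 524288, …
ICs: h(0) = 32, h′(0) = 64.

f: a_k = 0, 16, -32, 256/3, -256, 4096/5, -8192/3, …
g: a_k = 4, 16, 64, 256, 1024, 4096, 16384, …
h₀=f+g: left-lcm gives L₀, ord ≤ 3.
h=h₀': d/dx-closure on L₀ ⇒ L.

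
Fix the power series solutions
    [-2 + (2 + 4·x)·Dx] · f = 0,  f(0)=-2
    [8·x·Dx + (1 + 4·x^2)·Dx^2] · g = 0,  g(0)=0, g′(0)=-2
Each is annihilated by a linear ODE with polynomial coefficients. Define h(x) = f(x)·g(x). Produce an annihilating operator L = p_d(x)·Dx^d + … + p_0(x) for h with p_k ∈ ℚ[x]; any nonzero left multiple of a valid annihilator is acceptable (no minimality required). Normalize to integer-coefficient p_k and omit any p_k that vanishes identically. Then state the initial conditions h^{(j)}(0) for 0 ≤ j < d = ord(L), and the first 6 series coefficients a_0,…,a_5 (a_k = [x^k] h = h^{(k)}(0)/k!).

L = (3 - 8·x - 4·x^2) + (-2 + 4·x + 24·x^2 + 16·x^3)·Dx + (1 + 4·x + 8·x^2 + 16·x^3 + 16·x^4)·Dx^2  (order 2).
h: a_k = 0, 4, 4, -22/3, -10/3, 389/30, …
ICs: h(0) = 0, h′(0) = 4.

f: a_k = -2, -2, 1, -1, 5/4, -7/4, …
g: a_k = 0, -2, 0, 8/3, 0, -32/5, …
L₀ := L_f ⊗_s L_g (sym. prod.), ord ≤ 2.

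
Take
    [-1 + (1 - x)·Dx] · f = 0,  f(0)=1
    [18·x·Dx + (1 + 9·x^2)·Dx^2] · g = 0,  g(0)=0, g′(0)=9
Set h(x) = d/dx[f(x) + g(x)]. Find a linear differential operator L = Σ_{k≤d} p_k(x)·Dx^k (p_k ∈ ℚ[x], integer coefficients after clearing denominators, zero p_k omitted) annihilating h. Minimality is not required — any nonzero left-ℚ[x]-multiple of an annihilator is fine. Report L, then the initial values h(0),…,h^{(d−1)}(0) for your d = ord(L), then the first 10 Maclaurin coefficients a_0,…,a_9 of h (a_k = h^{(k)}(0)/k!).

L = (-18 + 72·x + 486·x^2) + (12 - 18·x - 180·x^2 + 486·x^3)·Dx + (-1 - 8·x - 72·x^3 + 81·x^4)·Dx^2  (order 2).
h: a_k = 10, 2, -78, 4, 734, 6, -6554, 8, 59058, 10, …
ICs: h(0) = 10, h′(0) = 2.

f: a_k = 1, 1, 1, 1, 1, 1, 1, 1, 1, 1, …
g: a_k = 0, 9, 0, -27, 0, 729/5, 0, -6561/7, 0, 6561, …
f+g: L₀ = lclm(L_f,L_g), ord ≤ 1+2.
Derive L from L₀ (diff closure).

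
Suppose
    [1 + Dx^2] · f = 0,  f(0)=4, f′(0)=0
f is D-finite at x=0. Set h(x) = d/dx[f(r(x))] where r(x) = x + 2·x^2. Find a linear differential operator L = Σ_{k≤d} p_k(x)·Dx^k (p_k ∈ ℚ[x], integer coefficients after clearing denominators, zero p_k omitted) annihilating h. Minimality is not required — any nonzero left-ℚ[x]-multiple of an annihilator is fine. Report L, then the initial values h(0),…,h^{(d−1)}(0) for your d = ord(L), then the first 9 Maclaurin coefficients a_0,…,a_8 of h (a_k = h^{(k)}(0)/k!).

f: a_k = 4, 0, -2, 0, 1/6, 0, -1/180, 0, 1/10080, …
h₀=f(r): pull back L_f along r ⇒ L₀.
Differentiate: ansatz ord ≤ ord L₀ ⇒ L.
L = (49 + 16·x + 96·x^2 + 256·x^3 + 256·x^4) + (-12 - 48·x)·Dx + (1 + 8·x + 16·x^2)·Dx^2  (order 2).
h: a_k = 0, -4, -24, -94/3, 20/3, 719/30, 553/15, 23521/1260, -559/70, …
ICs: h(0) = 0, h′(0) = -4.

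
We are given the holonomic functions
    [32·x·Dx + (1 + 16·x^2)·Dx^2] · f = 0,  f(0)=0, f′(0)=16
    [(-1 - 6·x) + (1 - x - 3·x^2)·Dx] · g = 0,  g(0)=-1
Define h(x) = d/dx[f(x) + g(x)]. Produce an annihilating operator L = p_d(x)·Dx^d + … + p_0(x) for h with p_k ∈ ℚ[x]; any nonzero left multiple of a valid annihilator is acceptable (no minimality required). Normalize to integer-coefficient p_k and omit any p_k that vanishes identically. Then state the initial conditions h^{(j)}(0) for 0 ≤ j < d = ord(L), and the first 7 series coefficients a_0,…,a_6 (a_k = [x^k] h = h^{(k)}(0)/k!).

f: a_k = 0, 16, 0, -256/3, 0, 4096/5, 0, …
g: a_k = -1, -1, -4, -7, -19, -40, -97, …
Sum ⇒ L₀ = lclm(L_f,L_g) in ℚ(x)⟨Dx⟩.
Differentiate: ansatz ord ≤ ord L₀ ⇒ L.
L = (128 - 512·x - 10560·x^2 - 25344·x^3 - 95904·x^4 - 41472·x^6) + (-37 - 208·x + 206·x^2 - 1476·x^3 - 24336·x^4 - 66528·x^5 - 6912·x^6 - 41472·x^7)·Dx + (4 + 21·x + 198·x^2 + 90·x^3 + 1775·x^4 - 4080·x^5 - 6336·x^6 - 2304·x^7 - 6912·x^8)·Dx^2  (order 2).
h: a_k = 15, -8, -277, -76, 3896, -582, -67055, …
ICs: h(0) = 15, h′(0) = -8.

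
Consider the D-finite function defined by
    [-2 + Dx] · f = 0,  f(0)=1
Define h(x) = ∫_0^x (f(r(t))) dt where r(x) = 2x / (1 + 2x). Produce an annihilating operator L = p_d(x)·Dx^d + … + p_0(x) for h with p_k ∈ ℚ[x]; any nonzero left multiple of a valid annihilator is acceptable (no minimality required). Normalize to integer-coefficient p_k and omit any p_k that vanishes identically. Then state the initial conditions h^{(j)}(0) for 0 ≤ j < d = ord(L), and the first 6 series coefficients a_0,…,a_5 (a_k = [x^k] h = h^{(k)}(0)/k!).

L = -4·Dx + (1 + 4·x + 4·x^2)·Dx^2  (order 2).
h: a_k = 0, 1, 2, 0, -4/3, 32/15, …
ICs: h(0) = 0, h′(0) = 1.

f: a_k = 1, 2, 2, 4/3, 2/3, 4/15, …
h₀=f(r): pull back L_f along r ⇒ L₀.
Integrate: L := L₀·Dx.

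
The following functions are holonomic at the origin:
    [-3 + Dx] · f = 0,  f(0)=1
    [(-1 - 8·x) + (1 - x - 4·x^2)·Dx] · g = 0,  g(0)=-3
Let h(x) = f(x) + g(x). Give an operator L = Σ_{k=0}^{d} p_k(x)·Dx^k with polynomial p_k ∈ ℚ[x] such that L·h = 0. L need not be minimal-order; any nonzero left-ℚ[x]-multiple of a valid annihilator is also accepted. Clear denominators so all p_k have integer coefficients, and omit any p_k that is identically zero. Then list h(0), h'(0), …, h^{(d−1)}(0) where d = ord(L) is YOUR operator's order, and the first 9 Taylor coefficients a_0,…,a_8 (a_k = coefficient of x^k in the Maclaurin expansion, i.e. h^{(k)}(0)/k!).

L = (21 + 9·x + 396·x^2 + 288·x^3) + (-1 - 42·x - 159·x^2 + 72·x^3 + 144·x^4)·Dx + (-2 + 13·x + 9·x^2 - 56·x^3 - 48·x^4)·Dx^2  (order 2).
h: a_k = -2, 0, -21/2, -45/2, -669/8, -7719/40, -43359/80, -740637/560, -15656871/4480, …
ICs: h(0) = -2, h′(0) = 0.

f: a_k = 1, 3, 9/2, 9/2, 27/8, 81/40, 81/80, 243/560, 729/4480, …
g: a_k = -3, -3, -15, -27, -87, -195, -543, -1323, -3495, …
L₀ := lclm(L_f,L_g); ord L₀ ≤ 1+1.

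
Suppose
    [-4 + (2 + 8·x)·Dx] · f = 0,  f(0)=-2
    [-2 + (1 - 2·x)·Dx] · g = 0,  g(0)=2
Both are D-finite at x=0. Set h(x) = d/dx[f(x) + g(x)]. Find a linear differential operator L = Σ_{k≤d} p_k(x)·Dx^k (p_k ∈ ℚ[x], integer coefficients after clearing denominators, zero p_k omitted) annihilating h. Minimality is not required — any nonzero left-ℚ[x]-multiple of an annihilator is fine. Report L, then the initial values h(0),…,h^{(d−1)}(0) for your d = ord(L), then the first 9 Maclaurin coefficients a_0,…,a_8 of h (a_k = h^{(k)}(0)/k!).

L = (-16 - 16·x) + (-2 - 40·x - 56·x^2)·Dx + (1 + 4·x - 4·x^2 - 16·x^3)·Dx^2  (order 2).
h: a_k = 0, 24, 24, 208, 40, 1776, -1904, 17824, -42264, …
ICs: h(0) = 0, h′(0) = 24.

f: a_k = -2, -4, 4, -8, 20, -56, 168, -528, 1716, …
g: a_k = 2, 4, 8, 16, 32, 64, 128, 256, 512, …
h₀=f+g: left-lcm gives L₀, ord ≤ 2.
h=h₀': d/dx-closure on L₀ ⇒ L.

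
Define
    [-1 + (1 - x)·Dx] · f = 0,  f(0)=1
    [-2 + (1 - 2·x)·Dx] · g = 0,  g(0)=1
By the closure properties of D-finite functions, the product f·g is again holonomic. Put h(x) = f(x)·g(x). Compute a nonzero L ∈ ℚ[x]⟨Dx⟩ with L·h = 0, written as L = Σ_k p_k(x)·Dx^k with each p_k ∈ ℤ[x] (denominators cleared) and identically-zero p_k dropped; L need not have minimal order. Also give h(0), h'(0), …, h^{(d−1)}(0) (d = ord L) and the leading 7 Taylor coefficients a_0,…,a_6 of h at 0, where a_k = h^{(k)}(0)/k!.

L = (-3 + 4·x) + (1 - 3·x + 2·x^2)·Dx  (order 1).
h: a_k = 1, 3, 7, 15, 31, 63, 127, …
ICs: h(0) = 1.

f: a_k = 1, 1, 1, 1, 1, 1, 1, …
g: a_k = 1, 2, 4, 8, 16, 32, 64, …
Product ⇒ symmetric product L₀, ord ≤ 1.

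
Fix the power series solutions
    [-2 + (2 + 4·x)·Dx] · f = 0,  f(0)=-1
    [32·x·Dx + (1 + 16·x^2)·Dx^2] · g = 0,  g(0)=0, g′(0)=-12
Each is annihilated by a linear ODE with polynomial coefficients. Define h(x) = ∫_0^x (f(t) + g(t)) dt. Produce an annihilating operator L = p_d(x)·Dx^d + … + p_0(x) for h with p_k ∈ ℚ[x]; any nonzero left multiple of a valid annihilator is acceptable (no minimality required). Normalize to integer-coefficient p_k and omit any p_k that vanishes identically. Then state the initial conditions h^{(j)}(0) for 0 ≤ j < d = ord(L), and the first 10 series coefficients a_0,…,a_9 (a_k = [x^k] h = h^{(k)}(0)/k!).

L = (-32 - 160·x + 1536·x^2 + 1536·x^3)·Dx^2 + (-35 - 128·x + 1312·x^2 + 6144·x^3 + 5376·x^4)·Dx^3 + (-1 + 30·x + 96·x^2 + 576·x^3 + 1792·x^4 + 1536·x^5)·Dx^4  (order 4).
h: a_k = 0, -1, -13/2, 1/6, 127/8, 1/8, -24611/240, 3/16, 786201/896, 143/384, …
ICs: h(0) = 0, h′(0) = -1, h′′(0) = -13, h′′′(0) = 1.

f: a_k = -1, -1, 1/2, -1/2, 5/8, -7/8, 21/16, -33/16, 429/128, -715/128, …
g: a_k = 0, -12, 0, 64, 0, -3072/5, 0, 49152/7, 0, -262144/3, …
h₀=f+g: left-lcm gives L₀, ord ≤ 3.
Integrate: L := L₀·Dx.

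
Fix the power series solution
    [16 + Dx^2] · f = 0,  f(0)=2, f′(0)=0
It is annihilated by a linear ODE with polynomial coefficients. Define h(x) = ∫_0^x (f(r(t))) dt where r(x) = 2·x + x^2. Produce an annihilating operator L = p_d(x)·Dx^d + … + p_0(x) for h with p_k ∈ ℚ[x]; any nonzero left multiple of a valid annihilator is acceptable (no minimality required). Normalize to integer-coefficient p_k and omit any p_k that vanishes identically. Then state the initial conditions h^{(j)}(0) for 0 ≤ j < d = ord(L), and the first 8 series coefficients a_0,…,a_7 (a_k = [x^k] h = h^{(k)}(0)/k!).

L = (64 + 192·x + 192·x^2 + 64·x^3)·Dx - Dx^2 + (1 + x)·Dx^3  (order 3).
h: a_k = 0, 2, 0, -64/3, -16, 976/15, 1024/9, -9728/315, …
ICs: h(0) = 0, h′(0) = 2, h′′(0) = 0.

f: a_k = 2, 0, -16, 0, 64/3, 0, -512/45, 0, …
f∘r: x↦r, Dx↦Dx/r' in L_f ⇒ L₀.
h=∫₀ˣh₀: take L = L₀·Dx.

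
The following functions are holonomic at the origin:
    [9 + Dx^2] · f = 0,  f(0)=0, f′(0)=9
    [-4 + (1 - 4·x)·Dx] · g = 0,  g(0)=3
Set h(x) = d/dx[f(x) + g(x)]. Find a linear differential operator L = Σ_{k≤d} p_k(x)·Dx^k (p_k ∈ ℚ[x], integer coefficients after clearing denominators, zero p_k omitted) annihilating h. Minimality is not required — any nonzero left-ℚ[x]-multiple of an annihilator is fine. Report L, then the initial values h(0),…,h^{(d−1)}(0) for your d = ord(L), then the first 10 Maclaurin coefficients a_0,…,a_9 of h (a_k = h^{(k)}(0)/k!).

f: a_k = 0, 9, 0, -27/2, 0, 243/40, 0, -729/560, 0, 729/4480, …
g: a_k = 3, 12, 48, 192, 768, 3072, 12288, 49152, 196608, 786432, …
h₀=f+g: left-lcm gives L₀, ord ≤ 3.
h₀' ⇒ L via d/dx closure of L₀.
L = (4824 - 1728·x + 3456·x^2) + (-315 + 1476·x - 1296·x^2 + 1728·x^3)·Dx + (536 - 192·x + 384·x^2)·Dx^2 + (-35 + 164·x - 144·x^2 + 192·x^3)·Dx^3  (order 3).
h: a_k = 21, 96, 1071/2, 3072, 123123/8, 73728, 27524391/80, 1572864, 31708944801/4480, 31457280, …
ICs: h(0) = 21, h′(0) = 96, h′′(0) = 1071.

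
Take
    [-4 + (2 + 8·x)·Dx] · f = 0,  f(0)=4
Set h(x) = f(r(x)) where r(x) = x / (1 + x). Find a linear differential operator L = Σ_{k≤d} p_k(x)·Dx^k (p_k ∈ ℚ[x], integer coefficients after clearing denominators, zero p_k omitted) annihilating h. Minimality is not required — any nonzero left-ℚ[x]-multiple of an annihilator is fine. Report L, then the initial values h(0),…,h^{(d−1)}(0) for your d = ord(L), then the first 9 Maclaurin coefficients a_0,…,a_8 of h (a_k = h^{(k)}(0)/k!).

f: a_k = 4, 8, -8, 16, -40, 112, -336, 1056, -3432, …
Change of var in L_f (x↦r) gives L₀.
L = -2 + (1 + 6·x + 5·x^2)·Dx  (order 1).
h: a_k = 4, 8, -16, 40, -120, 408, -1504, 5848, -23600, …
ICs: h(0) = 4.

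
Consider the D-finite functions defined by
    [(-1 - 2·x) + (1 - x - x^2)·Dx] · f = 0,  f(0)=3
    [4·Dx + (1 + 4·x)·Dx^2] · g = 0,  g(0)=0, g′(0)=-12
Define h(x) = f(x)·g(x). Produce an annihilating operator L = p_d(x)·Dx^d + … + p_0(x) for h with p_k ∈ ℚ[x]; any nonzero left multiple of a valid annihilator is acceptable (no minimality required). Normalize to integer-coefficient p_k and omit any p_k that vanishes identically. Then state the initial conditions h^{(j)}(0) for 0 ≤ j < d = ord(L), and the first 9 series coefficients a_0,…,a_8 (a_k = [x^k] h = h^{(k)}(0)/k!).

f: a_k = 3, 3, 6, 9, 15, 24, 39, 63, 102, …
g: a_k = 0, -12, 24, -64, 192, -3072/5, 2048, -49152/7, 24576, …
h₀=f·g: eliminate ⇒ L₀, order ≤ 1·2.
L = (6 + 16·x) + (-2 + 16·x + 20·x^2)·Dx + (-1 - 3·x + 5·x^2 + 4·x^3)·Dx^2  (order 2).
h: a_k = 0, -36, 36, -192, 420, -8076/5, 24744/5, -620604/35, 2133084/35, …
ICs: h(0) = 0, h′(0) = -36.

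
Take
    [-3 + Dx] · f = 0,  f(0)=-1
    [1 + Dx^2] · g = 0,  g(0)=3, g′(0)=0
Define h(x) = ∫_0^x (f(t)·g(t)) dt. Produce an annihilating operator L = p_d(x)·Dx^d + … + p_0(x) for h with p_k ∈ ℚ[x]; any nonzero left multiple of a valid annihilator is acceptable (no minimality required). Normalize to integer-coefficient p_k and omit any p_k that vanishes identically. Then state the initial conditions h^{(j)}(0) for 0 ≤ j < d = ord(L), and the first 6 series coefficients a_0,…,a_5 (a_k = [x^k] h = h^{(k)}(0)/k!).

f: a_k = -1, -3, -9/2, -9/2, -27/8, -81/40, …
g: a_k = 3, 0, -3/2, 0, 1/8, 0, …
Sym-product of L_f,L_g gives L₀ (≤ ord 2).
h=∫h₀ ⇒ L = L₀·Dx.
L = 10·Dx - 6·Dx^2 + Dx^3  (order 3).
h: a_k = 0, -3, -9/2, -4, -9/4, -7/10, …
ICs: h(0) = 0, h′(0) = -3, h′′(0) = -9.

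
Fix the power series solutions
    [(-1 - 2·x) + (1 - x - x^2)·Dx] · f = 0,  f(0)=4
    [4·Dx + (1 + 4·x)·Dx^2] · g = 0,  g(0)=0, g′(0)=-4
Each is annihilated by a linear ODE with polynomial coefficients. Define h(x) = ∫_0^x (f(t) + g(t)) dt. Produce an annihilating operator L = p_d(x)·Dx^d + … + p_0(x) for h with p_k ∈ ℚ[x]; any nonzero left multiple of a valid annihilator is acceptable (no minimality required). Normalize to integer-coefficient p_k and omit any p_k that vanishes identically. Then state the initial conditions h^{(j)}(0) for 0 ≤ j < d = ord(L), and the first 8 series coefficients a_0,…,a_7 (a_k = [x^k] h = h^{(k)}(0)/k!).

L = (100 + 272·x + 392·x^2 + 144·x^3 + 96·x^4)·Dx^2 + (-7 + 96·x + 434·x^2 + 540·x^3 + 304·x^4 + 160·x^5)·Dx^3 + (-4 - 25·x - 28·x^2 + 46·x^3 + 73·x^4 + 76·x^5 + 32·x^6)·Dx^4  (order 4).
h: a_k = 0, 4, 0, 16/3, -7/3, 84/5, -144/5, 2204/21, …
ICs: h(0) = 0, h′(0) = 4, h′′(0) = 0, h′′′(0) = 32.

f: a_k = 4, 4, 8, 12, 20, 32, 52, 84, …
g: a_k = 0, -4, 8, -64/3, 64, -1024/5, 2048/3, -16384/7, …
Sum ⇒ L₀ = lclm(L_f,L_g) in ℚ(x)⟨Dx⟩.
h=∫₀ˣh₀: take L = L₀·Dx.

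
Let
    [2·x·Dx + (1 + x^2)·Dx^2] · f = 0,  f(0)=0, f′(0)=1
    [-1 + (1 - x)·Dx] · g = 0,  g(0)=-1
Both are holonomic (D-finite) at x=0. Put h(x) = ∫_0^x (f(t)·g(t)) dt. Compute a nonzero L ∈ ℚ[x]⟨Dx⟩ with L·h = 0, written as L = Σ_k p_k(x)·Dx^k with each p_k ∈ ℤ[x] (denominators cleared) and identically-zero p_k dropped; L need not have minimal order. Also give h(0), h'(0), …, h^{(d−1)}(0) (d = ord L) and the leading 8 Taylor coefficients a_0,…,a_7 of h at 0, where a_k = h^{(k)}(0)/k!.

L = 2·x·Dx + (2 - 2·x + 4·x^2)·Dx^2 + (-1 + x - x^2 + x^3)·Dx^3  (order 3).
h: a_k = 0, 0, -1/2, -1/3, -1/6, -2/15, -13/90, -13/105, …
ICs: h(0) = 0, h′(0) = 0, h′′(0) = -1.

f: a_k = 0, 1, 0, -1/3, 0, 1/5, 0, -1/7, …
g: a_k = -1, -1, -1, -1, -1, -1, -1, -1, …
h₀=f·g: eliminate ⇒ L₀, order ≤ 2·1.
h=∫₀ˣh₀: take L = L₀·Dx.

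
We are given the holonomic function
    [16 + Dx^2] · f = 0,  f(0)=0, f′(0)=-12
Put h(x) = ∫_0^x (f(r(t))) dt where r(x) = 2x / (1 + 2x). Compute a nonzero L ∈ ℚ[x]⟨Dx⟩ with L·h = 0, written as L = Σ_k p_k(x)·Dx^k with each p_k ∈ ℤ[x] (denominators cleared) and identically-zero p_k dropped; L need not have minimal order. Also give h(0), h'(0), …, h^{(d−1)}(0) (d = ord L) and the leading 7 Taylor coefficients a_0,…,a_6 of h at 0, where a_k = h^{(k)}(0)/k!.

L = 64·Dx + (4 + 24·x + 48·x^2 + 32·x^3)·Dx^2 + (1 + 8·x + 24·x^2 + 32·x^3 + 16·x^4)·Dx^3  (order 3).
h: a_k = 0, 0, -12, 16, 40, -1344/5, 12352/15, …
ICs: h(0) = 0, h′(0) = 0, h′′(0) = -24.

f: a_k = 0, -12, 0, 32, 0, -128/5, 0, …
Substitute x→r, Dx→(1/r')Dx; clear ⇒ L₀.
h=∫h₀ ⇒ L = L₀·Dx.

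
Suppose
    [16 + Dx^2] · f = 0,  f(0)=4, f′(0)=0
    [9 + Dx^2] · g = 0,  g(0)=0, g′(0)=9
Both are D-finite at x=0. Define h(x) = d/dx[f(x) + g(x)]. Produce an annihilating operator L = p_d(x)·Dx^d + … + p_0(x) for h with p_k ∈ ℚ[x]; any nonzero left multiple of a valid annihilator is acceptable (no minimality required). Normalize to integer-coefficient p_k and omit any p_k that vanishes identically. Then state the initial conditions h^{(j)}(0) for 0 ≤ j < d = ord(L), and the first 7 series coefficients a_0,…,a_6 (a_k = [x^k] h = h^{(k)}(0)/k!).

L = 144 + 25·Dx^2 + Dx^4  (order 4).
h: a_k = 9, -64, -81/2, 512/3, 243/8, -2048/15, -729/80, …
ICs: h(0) = 9, h′(0) = -64, h′′(0) = -81, h′′′(0) = 1024.

f: a_k = 4, 0, -32, 0, 128/3, 0, -1024/45, …
g: a_k = 0, 9, 0, -27/2, 0, 243/40, 0, …
h₀=f+g: left-lcm gives L₀, ord ≤ 4.
Differentiate: ansatz ord ≤ ord L₀ ⇒ L.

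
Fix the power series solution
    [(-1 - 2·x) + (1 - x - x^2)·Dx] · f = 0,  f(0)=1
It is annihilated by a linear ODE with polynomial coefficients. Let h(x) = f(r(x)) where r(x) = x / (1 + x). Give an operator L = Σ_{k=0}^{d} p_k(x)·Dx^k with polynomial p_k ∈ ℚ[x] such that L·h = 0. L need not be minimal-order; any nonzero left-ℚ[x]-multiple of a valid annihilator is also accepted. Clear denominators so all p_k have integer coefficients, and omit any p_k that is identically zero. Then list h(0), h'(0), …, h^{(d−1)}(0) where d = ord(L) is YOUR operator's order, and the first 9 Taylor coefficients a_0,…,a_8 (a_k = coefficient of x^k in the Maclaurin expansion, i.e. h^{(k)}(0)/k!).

f: a_k = 1, 1, 2, 3, 5, 8, 13, 21, 34, …
h₀=f(r): pull back L_f along r ⇒ L₀.
L = (1 + 3·x) + (-1 - 2·x + x^3)·Dx  (order 1).
h: a_k = 1, 1, 1, 0, 1, -1, 2, -3, 5, …
ICs: h(0) = 1.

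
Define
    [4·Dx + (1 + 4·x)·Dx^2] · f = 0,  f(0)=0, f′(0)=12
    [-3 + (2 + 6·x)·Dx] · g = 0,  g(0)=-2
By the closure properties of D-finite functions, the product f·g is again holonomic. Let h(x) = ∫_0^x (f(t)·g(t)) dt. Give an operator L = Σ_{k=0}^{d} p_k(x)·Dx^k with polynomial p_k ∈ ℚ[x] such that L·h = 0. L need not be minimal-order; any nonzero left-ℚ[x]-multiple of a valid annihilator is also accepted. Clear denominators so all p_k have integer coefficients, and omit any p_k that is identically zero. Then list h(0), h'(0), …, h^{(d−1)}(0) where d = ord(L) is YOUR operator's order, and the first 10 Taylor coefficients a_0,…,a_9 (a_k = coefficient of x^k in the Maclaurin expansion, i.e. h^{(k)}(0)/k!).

f: a_k = 0, 12, -24, 64, -192, 3072/5, -2048, 49152/7, -24576, 262144/3, …
g: a_k = -2, -3, 9/4, -27/8, 405/64, -1701/128, 15309/512, -72171/1024, 2814669/16384, -14073345/32768, …
f·g: L₀ = L_f ⊗_s L_g, ord ≤ 2·1.
h=∫h₀ ⇒ L = L₀·Dx.
L = (3 + 36·x)·Dx + (4 + 12·x)·Dx^2 + (4 + 40·x + 132·x^2 + 144·x^3)·Dx^3  (order 3).
h: a_k = 0, 0, -12, 4, -29/4, 39/2, -9383/160, 206953/1120, -21442563/35840, 53092163/26880, …
ICs: h(0) = 0, h′(0) = 0, h′′(0) = -24.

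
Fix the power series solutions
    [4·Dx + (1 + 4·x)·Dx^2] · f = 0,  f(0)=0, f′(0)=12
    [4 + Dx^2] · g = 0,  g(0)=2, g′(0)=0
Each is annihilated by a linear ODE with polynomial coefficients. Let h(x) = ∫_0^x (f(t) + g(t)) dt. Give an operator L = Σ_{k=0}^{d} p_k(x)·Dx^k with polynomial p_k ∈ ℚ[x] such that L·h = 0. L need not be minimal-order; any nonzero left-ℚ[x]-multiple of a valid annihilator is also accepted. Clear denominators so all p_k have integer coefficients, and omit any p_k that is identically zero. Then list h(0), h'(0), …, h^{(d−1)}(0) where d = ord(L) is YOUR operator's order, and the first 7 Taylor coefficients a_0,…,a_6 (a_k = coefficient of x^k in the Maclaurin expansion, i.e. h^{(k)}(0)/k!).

L = (400 + 128·x + 256·x^2)·Dx^2 + (36 + 176·x + 192·x^2 + 256·x^3)·Dx^3 + (100 + 32·x + 64·x^2)·Dx^4 + (9 + 44·x + 48·x^2 + 64·x^3)·Dx^5  (order 5).
h: a_k = 0, 2, 6, -28/3, 16, -572/15, 512/5, …
ICs: h(0) = 0, h′(0) = 2, h′′(0) = 12, h′′′(0) = -56, h′′′′(0) = 384.

f: a_k = 0, 12, -24, 64, -192, 3072/5, -2048, …
g: a_k = 2, 0, -4, 0, 4/3, 0, -8/45, …
Sum ⇒ L₀ = lclm(L_f,L_g) in ℚ(x)⟨Dx⟩.
h=∫h₀ ⇒ L = L₀·Dx.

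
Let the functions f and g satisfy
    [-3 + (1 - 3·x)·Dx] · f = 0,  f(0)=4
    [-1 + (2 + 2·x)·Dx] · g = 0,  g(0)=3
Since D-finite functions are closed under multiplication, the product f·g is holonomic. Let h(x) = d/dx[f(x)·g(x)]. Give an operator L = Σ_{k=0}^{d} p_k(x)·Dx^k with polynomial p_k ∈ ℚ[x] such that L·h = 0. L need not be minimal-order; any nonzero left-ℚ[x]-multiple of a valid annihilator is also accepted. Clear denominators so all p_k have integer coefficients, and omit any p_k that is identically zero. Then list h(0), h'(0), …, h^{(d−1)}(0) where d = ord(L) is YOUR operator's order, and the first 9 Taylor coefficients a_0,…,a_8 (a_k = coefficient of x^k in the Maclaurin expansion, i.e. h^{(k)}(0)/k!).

L = (83 + 126·x + 27·x^2) + (-14 + 22·x + 54·x^2 + 18·x^3)·Dx  (order 1).
h: a_k = 42, 249, 4491/4, 35913/8, 1077495/64, 7757775/128, 108609543/512, 744749865/1024, 40216512015/16384, …
ICs: h(0) = 42.

f: a_k = 4, 12, 36, 108, 324, 972, 2916, 8748, 26244, …
g: a_k = 3, 3/2, -3/8, 3/16, -15/128, 21/256, -63/1024, 99/2048, -1287/32768, …
Product ⇒ symmetric product L₀, ord ≤ 1.
h=h₀': d/dx-closure on L₀ ⇒ L.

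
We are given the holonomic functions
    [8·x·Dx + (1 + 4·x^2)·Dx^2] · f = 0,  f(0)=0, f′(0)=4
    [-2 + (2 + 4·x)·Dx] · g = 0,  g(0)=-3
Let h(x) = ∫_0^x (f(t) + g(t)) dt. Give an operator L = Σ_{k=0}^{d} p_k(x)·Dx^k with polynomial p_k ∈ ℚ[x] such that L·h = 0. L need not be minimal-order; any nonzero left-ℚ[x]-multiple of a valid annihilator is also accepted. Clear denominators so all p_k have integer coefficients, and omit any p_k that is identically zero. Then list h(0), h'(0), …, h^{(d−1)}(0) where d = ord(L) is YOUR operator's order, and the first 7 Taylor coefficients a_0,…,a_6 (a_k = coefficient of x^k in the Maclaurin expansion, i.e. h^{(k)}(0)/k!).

f: a_k = 0, 4, 0, -16/3, 0, 64/5, 0, …
g: a_k = -3, -3, 3/2, -3/2, 15/8, -21/8, 63/16, …
h₀=f+g: left-lcm gives L₀, ord ≤ 3.
h=∫₀ˣh₀: take L = L₀·Dx.
L = (-8 - 40·x + 96·x^2 + 96·x^3)·Dx^2 + (-11 - 32·x + 40·x^2 + 384·x^3 + 336·x^4)·Dx^3 + (-1 + 6·x + 24·x^2 + 48·x^3 + 112·x^4 + 96·x^5)·Dx^4  (order 4).
h: a_k = 0, -3, 1/2, 1/2, -41/24, 3/8, 407/240, …
ICs: h(0) = 0, h′(0) = -3, h′′(0) = 1, h′′′(0) = 3.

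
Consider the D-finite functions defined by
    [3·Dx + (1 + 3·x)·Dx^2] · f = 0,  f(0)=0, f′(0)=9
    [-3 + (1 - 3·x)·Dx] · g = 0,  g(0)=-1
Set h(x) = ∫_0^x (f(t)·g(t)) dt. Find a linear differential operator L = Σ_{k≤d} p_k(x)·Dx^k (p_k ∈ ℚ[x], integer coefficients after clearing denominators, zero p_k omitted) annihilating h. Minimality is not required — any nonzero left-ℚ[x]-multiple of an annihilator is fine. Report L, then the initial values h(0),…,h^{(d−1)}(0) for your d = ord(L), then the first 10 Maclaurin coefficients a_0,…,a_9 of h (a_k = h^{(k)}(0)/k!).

f: a_k = 0, 9, -27/2, 27, -243/4, 729/5, -729/2, 6561/7, -19683/8, 6561, …
g: a_k = -1, -3, -9, -27, -81, -243, -729, -2187, -6561, -19683, …
h₀=f·g: eliminate ⇒ L₀, order ≤ 2·1.
h=∫h₀ ⇒ L = L₀·Dx.
L = 9·Dx + (3 + 27·x)·Dx^2 + (-1 + 9·x^2)·Dx^3  (order 3).
h: a_k = 0, 0, -9/2, -9/2, -135/8, -567/20, -3807/40, -26973/140, -697653/1120, -388557/280, …
ICs: h(0) = 0, h′(0) = 0, h′′(0) = -9.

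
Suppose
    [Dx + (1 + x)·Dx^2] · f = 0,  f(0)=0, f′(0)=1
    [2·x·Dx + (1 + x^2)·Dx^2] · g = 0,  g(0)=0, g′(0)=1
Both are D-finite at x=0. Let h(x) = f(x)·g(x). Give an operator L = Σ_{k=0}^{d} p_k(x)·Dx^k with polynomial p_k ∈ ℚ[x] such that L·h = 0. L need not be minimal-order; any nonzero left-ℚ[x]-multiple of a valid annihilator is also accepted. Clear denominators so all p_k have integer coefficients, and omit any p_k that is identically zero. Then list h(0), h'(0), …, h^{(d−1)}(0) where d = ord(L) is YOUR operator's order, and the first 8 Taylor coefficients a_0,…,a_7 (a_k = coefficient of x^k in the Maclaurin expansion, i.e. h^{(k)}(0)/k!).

f: a_k = 0, 1, -1/2, 1/3, -1/4, 1/5, -1/6, 1/7, …
g: a_k = 0, 1, 0, -1/3, 0, 1/5, 0, -1/7, …
h₀=f·g: eliminate ⇒ L₀, order ≤ 2·2.
L = (24 + 44·x + 80·x^2 + 156·x^3 + 120·x^4 + 52·x^5 + 4·x^7)·Dx + (18 + 124·x + 308·x^2 + 484·x^3 + 544·x^4 + 372·x^5 + 140·x^6 + 12·x^7 + 14·x^8)·Dx^2 + (12 + 64·x + 192·x^2 + 312·x^3 + 360·x^4 + 312·x^5 + 192·x^6 + 72·x^7 + 12·x^8 + 8·x^9)·Dx^3 + (5 + 18·x + 37·x^2 + 56·x^3 + 66·x^4 + 60·x^5 + 42·x^6 + 24·x^7 + 9·x^8 + 2·x^9 + x^10)·Dx^4  (order 4).
h: a_k = 0, 0, 1, -1/2, 0, -1/12, 13/45, -11/60, …
ICs: h(0) = 0, h′(0) = 0, h′′(0) = 2, h′′′(0) = -3.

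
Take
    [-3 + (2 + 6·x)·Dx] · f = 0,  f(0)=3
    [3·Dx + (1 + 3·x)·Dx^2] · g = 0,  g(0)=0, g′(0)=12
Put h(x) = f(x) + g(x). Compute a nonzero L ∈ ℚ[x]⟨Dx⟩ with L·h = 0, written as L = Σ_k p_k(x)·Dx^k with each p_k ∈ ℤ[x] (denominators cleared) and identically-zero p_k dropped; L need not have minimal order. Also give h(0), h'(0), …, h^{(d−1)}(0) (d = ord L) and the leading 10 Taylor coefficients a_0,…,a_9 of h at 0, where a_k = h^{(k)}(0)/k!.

L = 9·Dx + (15 + 45·x)·Dx^2 + (2 + 12·x + 18·x^2)·Dx^3  (order 3).
h: a_k = 3, 33/2, -171/8, 657/16, -11583/128, 274347/1280, -543591/1024, 19431495/14336, -115939431/32768, 615528963/65536, …
ICs: h(0) = 3, h′(0) = 33/2, h′′(0) = -171/4.

f: a_k = 3, 9/2, -27/8, 81/16, -1215/128, 5103/256, -45927/1024, 216513/2048, -8444007/32768, 42220035/65536, …
g: a_k = 0, 12, -18, 36, -81, 972/5, -486, 8748/7, -6561/2, 8748, …
f+g: L₀ = lclm(L_f,L_g), ord ≤ 1+2.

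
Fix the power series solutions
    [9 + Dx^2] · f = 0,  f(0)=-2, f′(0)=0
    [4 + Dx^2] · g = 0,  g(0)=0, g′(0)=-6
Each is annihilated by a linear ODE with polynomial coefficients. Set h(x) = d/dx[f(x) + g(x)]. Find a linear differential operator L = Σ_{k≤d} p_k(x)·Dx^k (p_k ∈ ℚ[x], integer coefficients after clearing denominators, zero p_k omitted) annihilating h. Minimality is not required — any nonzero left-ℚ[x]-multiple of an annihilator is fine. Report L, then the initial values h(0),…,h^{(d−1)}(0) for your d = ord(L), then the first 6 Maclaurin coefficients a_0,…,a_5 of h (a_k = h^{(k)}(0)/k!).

L = 36 + 13·Dx^2 + Dx^4  (order 4).
h: a_k = -6, 18, 12, -27, -4, 243/20, …
ICs: h(0) = -6, h′(0) = 18, h′′(0) = 24, h′′′(0) = -162.

f: a_k = -2, 0, 9, 0, -27/4, 0, …
g: a_k = 0, -6, 0, 4, 0, -4/5, …
L₀ := lclm(L_f,L_g); ord L₀ ≤ 2+2.
h=h₀': d/dx-closure on L₀ ⇒ L.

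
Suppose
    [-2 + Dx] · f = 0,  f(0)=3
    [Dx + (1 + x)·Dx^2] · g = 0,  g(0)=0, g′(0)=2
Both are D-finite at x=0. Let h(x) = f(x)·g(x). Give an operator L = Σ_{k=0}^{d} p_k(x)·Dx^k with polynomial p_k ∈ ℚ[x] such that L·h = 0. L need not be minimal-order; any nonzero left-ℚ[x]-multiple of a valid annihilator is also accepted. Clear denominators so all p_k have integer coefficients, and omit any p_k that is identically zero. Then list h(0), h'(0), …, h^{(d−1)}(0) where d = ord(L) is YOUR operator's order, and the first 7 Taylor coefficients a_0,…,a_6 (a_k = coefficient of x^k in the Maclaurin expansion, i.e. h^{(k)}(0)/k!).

L = (2 + 4·x) + (-3 - 4·x)·Dx + (1 + x)·Dx^2  (order 2).
h: a_k = 0, 6, 9, 8, 9/2, 11/5, 2/3, …
ICs: h(0) = 0, h′(0) = 6.

f: a_k = 3, 6, 6, 4, 2, 4/5, 4/15, …
g: a_k = 0, 2, -1, 2/3, -1/2, 2/5, -1/3, …
Sym-product of L_f,L_g gives L₀ (≤ ord 2).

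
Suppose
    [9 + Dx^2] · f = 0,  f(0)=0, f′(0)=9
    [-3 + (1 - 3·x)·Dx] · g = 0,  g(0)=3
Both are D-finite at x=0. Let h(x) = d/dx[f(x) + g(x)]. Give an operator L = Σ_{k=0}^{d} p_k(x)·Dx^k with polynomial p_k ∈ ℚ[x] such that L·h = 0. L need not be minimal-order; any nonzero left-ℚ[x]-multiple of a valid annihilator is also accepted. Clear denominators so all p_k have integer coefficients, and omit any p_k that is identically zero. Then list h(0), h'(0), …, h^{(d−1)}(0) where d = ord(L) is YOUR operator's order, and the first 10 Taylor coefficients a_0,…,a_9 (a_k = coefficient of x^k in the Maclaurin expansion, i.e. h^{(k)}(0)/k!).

L = (702 - 324·x + 486·x^2) + (-63 + 243·x - 243·x^2 + 243·x^3)·Dx + (78 - 36·x + 54·x^2)·Dx^2 + (-7 + 27·x - 27·x^2 + 27·x^3)·Dx^3  (order 3).
h: a_k = 18, 54, 405/2, 972, 29403/8, 13122, 3673431/80, 157464, 2380862241/4480, 1771470, …
ICs: h(0) = 18, h′(0) = 54, h′′(0) = 405.

f: a_k = 0, 9, 0, -27/2, 0, 243/40, 0, -729/560, 0, 729/4480, …
g: a_k = 3, 9, 27, 81, 243, 729, 2187, 6561, 19683, 59049, …
Weyl lclm of L_f,L_g ⇒ L₀ (ord ≤ 3).
Differentiate: ansatz ord ≤ ord L₀ ⇒ L.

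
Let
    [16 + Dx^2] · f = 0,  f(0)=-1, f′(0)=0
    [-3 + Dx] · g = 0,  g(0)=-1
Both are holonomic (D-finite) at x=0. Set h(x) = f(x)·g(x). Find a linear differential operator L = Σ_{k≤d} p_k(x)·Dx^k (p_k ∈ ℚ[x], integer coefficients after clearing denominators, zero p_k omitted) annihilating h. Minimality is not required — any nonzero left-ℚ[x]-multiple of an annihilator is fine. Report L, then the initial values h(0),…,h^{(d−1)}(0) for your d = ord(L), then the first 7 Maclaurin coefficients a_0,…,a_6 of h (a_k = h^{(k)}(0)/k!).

L = 25 - 6·Dx + Dx^2  (order 2).
h: a_k = 1, 3, -7/2, -39/2, -527/24, -79/40, 11753/720, …
ICs: h(0) = 1, h′(0) = 3.

f: a_k = -1, 0, 8, 0, -32/3, 0, 256/45, …
g: a_k = -1, -3, -9/2, -9/2, -27/8, -81/40, -81/80, …
Sym-product of L_f,L_g gives L₀ (≤ ord 2).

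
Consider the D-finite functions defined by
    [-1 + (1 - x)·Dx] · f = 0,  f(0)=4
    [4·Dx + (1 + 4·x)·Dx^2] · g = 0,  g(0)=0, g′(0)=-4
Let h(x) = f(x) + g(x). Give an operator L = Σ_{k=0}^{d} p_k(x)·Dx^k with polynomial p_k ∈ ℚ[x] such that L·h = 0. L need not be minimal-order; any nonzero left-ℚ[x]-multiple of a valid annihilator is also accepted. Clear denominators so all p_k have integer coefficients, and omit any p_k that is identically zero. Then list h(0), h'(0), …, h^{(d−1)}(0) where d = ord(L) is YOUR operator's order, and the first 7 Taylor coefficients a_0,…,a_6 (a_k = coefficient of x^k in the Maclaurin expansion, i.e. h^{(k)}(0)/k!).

f: a_k = 4, 4, 4, 4, 4, 4, 4, …
g: a_k = 0, -4, 8, -64/3, 64, -1024/5, 2048/3, …
f+g: L₀ = lclm(L_f,L_g), ord ≤ 1+2.
L = (44 + 16·x)·Dx + (-13 + 56·x + 32·x^2)·Dx^2 + (-3 - 11·x + 6·x^2 + 8·x^3)·Dx^3  (order 3).
h: a_k = 4, 0, 12, -52/3, 68, -1004/5, 2060/3, …
ICs: h(0) = 4, h′(0) = 0, h′′(0) = 24.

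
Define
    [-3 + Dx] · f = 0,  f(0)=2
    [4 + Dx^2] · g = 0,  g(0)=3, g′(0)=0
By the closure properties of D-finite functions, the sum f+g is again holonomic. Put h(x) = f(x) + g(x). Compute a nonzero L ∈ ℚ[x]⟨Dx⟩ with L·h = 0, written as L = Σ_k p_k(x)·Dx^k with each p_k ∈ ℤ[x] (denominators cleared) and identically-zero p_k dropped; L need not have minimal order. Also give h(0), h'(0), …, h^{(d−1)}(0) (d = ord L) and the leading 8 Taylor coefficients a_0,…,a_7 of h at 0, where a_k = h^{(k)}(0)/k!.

f: a_k = 2, 6, 9, 9, 27/4, 81/20, 81/40, 243/280, …
g: a_k = 3, 0, -6, 0, 2, 0, -4/15, 0, …
f+g: L₀ = lclm(L_f,L_g), ord ≤ 1+2.
L = -12 + 4·Dx - 3·Dx^2 + Dx^3  (order 3).
h: a_k = 5, 6, 3, 9, 35/4, 81/20, 211/120, 243/280, …
ICs: h(0) = 5, h′(0) = 6, h′′(0) = 6.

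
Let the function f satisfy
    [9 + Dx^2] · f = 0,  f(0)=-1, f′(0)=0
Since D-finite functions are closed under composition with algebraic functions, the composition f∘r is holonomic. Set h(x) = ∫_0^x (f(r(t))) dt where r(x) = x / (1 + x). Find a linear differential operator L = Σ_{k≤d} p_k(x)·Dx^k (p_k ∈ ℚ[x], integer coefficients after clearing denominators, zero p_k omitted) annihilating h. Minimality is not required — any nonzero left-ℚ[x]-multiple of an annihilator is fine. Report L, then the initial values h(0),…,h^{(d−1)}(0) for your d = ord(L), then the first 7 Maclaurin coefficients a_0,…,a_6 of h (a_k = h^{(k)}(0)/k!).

L = 9·Dx + (2 + 6·x + 6·x^2 + 2·x^3)·Dx^2 + (1 + 4·x + 6·x^2 + 4·x^3 + x^4)·Dx^3  (order 3).
h: a_k = 0, -1, 0, 3/2, -9/4, 81/40, -3/4, …
ICs: h(0) = 0, h′(0) = -1, h′′(0) = 0.

f: a_k = -1, 0, 9/2, 0, -27/8, 0, 81/80, …
Change of var in L_f (x↦r) gives L₀.
h=∫₀ˣh₀: take L = L₀·Dx.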